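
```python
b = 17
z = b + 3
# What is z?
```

Answer: 20

Derivation:
Trace (tracking z):
b = 17  # -> b = 17
z = b + 3  # -> z = 20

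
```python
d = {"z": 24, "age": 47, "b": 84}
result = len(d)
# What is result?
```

Trace (tracking result):
d = {'z': 24, 'age': 47, 'b': 84}  # -> d = {'z': 24, 'age': 47, 'b': 84}
result = len(d)  # -> result = 3

Answer: 3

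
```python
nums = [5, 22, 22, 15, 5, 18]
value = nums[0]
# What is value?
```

Trace (tracking value):
nums = [5, 22, 22, 15, 5, 18]  # -> nums = [5, 22, 22, 15, 5, 18]
value = nums[0]  # -> value = 5

Answer: 5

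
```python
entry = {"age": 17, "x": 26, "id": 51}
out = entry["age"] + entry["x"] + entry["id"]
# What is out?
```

Answer: 94

Derivation:
Trace (tracking out):
entry = {'age': 17, 'x': 26, 'id': 51}  # -> entry = {'age': 17, 'x': 26, 'id': 51}
out = entry['age'] + entry['x'] + entry['id']  # -> out = 94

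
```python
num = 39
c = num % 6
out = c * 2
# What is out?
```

Trace (tracking out):
num = 39  # -> num = 39
c = num % 6  # -> c = 3
out = c * 2  # -> out = 6

Answer: 6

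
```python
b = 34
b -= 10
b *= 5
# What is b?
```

Answer: 120

Derivation:
Trace (tracking b):
b = 34  # -> b = 34
b -= 10  # -> b = 24
b *= 5  # -> b = 120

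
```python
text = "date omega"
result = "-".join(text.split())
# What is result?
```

Answer: 'date-omega'

Derivation:
Trace (tracking result):
text = 'date omega'  # -> text = 'date omega'
result = '-'.join(text.split())  # -> result = 'date-omega'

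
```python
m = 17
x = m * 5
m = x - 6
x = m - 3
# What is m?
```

Answer: 79

Derivation:
Trace (tracking m):
m = 17  # -> m = 17
x = m * 5  # -> x = 85
m = x - 6  # -> m = 79
x = m - 3  # -> x = 76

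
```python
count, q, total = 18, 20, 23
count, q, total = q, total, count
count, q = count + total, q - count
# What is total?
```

Trace (tracking total):
count, q, total = (18, 20, 23)  # -> count = 18, q = 20, total = 23
count, q, total = (q, total, count)  # -> count = 20, q = 23, total = 18
count, q = (count + total, q - count)  # -> count = 38, q = 3

Answer: 18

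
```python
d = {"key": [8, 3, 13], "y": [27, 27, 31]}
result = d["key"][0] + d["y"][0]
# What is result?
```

Answer: 35

Derivation:
Trace (tracking result):
d = {'key': [8, 3, 13], 'y': [27, 27, 31]}  # -> d = {'key': [8, 3, 13], 'y': [27, 27, 31]}
result = d['key'][0] + d['y'][0]  # -> result = 35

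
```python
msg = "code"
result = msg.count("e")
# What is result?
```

Trace (tracking result):
msg = 'code'  # -> msg = 'code'
result = msg.count('e')  # -> result = 1

Answer: 1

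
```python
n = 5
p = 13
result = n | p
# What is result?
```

Answer: 13

Derivation:
Trace (tracking result):
n = 5  # -> n = 5
p = 13  # -> p = 13
result = n | p  # -> result = 13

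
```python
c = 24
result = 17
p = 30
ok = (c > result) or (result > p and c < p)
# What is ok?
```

Answer: True

Derivation:
Trace (tracking ok):
c = 24  # -> c = 24
result = 17  # -> result = 17
p = 30  # -> p = 30
ok = c > result or (result > p and c < p)  # -> ok = True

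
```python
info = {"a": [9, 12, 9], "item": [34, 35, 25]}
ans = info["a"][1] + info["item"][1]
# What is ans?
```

Answer: 47

Derivation:
Trace (tracking ans):
info = {'a': [9, 12, 9], 'item': [34, 35, 25]}  # -> info = {'a': [9, 12, 9], 'item': [34, 35, 25]}
ans = info['a'][1] + info['item'][1]  # -> ans = 47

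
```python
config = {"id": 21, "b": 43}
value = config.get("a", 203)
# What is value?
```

Trace (tracking value):
config = {'id': 21, 'b': 43}  # -> config = {'id': 21, 'b': 43}
value = config.get('a', 203)  # -> value = 203

Answer: 203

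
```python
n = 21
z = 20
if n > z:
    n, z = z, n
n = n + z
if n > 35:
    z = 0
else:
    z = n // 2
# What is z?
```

Trace (tracking z):
n = 21  # -> n = 21
z = 20  # -> z = 20
if n > z:  # condition is True
    n, z = (z, n)  # -> n = 20, z = 21
n = n + z  # -> n = 41
if n > 35:  # condition is True
    z = 0  # -> z = 0

Answer: 0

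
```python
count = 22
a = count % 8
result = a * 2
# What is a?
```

Trace (tracking a):
count = 22  # -> count = 22
a = count % 8  # -> a = 6
result = a * 2  # -> result = 12

Answer: 6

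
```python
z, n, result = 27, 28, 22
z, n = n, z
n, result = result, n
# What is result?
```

Trace (tracking result):
z, n, result = (27, 28, 22)  # -> z = 27, n = 28, result = 22
z, n = (n, z)  # -> z = 28, n = 27
n, result = (result, n)  # -> n = 22, result = 27

Answer: 27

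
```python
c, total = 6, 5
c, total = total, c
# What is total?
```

Answer: 6

Derivation:
Trace (tracking total):
c, total = (6, 5)  # -> c = 6, total = 5
c, total = (total, c)  # -> c = 5, total = 6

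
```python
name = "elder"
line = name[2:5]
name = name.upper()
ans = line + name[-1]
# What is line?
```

Trace (tracking line):
name = 'elder'  # -> name = 'elder'
line = name[2:5]  # -> line = 'der'
name = name.upper()  # -> name = 'ELDER'
ans = line + name[-1]  # -> ans = 'derR'

Answer: 'der'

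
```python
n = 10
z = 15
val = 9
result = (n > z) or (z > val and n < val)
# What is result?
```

Trace (tracking result):
n = 10  # -> n = 10
z = 15  # -> z = 15
val = 9  # -> val = 9
result = n > z or (z > val and n < val)  # -> result = False

Answer: False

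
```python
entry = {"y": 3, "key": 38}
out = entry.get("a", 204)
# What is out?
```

Trace (tracking out):
entry = {'y': 3, 'key': 38}  # -> entry = {'y': 3, 'key': 38}
out = entry.get('a', 204)  # -> out = 204

Answer: 204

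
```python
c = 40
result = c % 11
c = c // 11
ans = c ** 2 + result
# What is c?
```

Trace (tracking c):
c = 40  # -> c = 40
result = c % 11  # -> result = 7
c = c // 11  # -> c = 3
ans = c ** 2 + result  # -> ans = 16

Answer: 3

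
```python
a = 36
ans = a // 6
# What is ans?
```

Answer: 6

Derivation:
Trace (tracking ans):
a = 36  # -> a = 36
ans = a // 6  # -> ans = 6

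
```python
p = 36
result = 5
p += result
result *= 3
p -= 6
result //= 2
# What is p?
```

Answer: 35

Derivation:
Trace (tracking p):
p = 36  # -> p = 36
result = 5  # -> result = 5
p += result  # -> p = 41
result *= 3  # -> result = 15
p -= 6  # -> p = 35
result //= 2  # -> result = 7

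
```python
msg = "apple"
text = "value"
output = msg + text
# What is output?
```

Trace (tracking output):
msg = 'apple'  # -> msg = 'apple'
text = 'value'  # -> text = 'value'
output = msg + text  # -> output = 'applevalue'

Answer: 'applevalue'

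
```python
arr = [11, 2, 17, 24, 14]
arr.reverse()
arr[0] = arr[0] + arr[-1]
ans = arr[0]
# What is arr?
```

Answer: [25, 24, 17, 2, 11]

Derivation:
Trace (tracking arr):
arr = [11, 2, 17, 24, 14]  # -> arr = [11, 2, 17, 24, 14]
arr.reverse()  # -> arr = [14, 24, 17, 2, 11]
arr[0] = arr[0] + arr[-1]  # -> arr = [25, 24, 17, 2, 11]
ans = arr[0]  # -> ans = 25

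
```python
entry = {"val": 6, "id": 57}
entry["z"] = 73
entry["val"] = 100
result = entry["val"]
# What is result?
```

Trace (tracking result):
entry = {'val': 6, 'id': 57}  # -> entry = {'val': 6, 'id': 57}
entry['z'] = 73  # -> entry = {'val': 6, 'id': 57, 'z': 73}
entry['val'] = 100  # -> entry = {'val': 100, 'id': 57, 'z': 73}
result = entry['val']  # -> result = 100

Answer: 100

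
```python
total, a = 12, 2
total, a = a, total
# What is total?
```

Trace (tracking total):
total, a = (12, 2)  # -> total = 12, a = 2
total, a = (a, total)  # -> total = 2, a = 12

Answer: 2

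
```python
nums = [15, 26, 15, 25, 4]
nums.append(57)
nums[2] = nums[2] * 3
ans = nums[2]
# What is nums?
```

Answer: [15, 26, 45, 25, 4, 57]

Derivation:
Trace (tracking nums):
nums = [15, 26, 15, 25, 4]  # -> nums = [15, 26, 15, 25, 4]
nums.append(57)  # -> nums = [15, 26, 15, 25, 4, 57]
nums[2] = nums[2] * 3  # -> nums = [15, 26, 45, 25, 4, 57]
ans = nums[2]  # -> ans = 45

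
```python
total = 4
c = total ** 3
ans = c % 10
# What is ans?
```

Answer: 4

Derivation:
Trace (tracking ans):
total = 4  # -> total = 4
c = total ** 3  # -> c = 64
ans = c % 10  # -> ans = 4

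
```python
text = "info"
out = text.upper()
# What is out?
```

Answer: 'INFO'

Derivation:
Trace (tracking out):
text = 'info'  # -> text = 'info'
out = text.upper()  # -> out = 'INFO'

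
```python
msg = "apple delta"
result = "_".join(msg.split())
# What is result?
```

Trace (tracking result):
msg = 'apple delta'  # -> msg = 'apple delta'
result = '_'.join(msg.split())  # -> result = 'apple_delta'

Answer: 'apple_delta'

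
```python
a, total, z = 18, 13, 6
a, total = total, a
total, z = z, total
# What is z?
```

Trace (tracking z):
a, total, z = (18, 13, 6)  # -> a = 18, total = 13, z = 6
a, total = (total, a)  # -> a = 13, total = 18
total, z = (z, total)  # -> total = 6, z = 18

Answer: 18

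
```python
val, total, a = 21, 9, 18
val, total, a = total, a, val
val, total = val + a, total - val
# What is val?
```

Answer: 30

Derivation:
Trace (tracking val):
val, total, a = (21, 9, 18)  # -> val = 21, total = 9, a = 18
val, total, a = (total, a, val)  # -> val = 9, total = 18, a = 21
val, total = (val + a, total - val)  # -> val = 30, total = 9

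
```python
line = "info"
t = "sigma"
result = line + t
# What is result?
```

Trace (tracking result):
line = 'info'  # -> line = 'info'
t = 'sigma'  # -> t = 'sigma'
result = line + t  # -> result = 'infosigma'

Answer: 'infosigma'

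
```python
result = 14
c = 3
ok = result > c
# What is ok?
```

Answer: True

Derivation:
Trace (tracking ok):
result = 14  # -> result = 14
c = 3  # -> c = 3
ok = result > c  # -> ok = True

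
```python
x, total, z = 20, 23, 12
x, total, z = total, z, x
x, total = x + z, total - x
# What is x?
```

Trace (tracking x):
x, total, z = (20, 23, 12)  # -> x = 20, total = 23, z = 12
x, total, z = (total, z, x)  # -> x = 23, total = 12, z = 20
x, total = (x + z, total - x)  # -> x = 43, total = -11

Answer: 43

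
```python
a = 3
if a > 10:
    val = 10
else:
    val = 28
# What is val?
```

Trace (tracking val):
a = 3  # -> a = 3
if a > 10:  # condition is False
else:
    val = 28  # -> val = 28

Answer: 28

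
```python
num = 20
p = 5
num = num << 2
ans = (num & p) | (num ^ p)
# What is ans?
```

Trace (tracking ans):
num = 20  # -> num = 20
p = 5  # -> p = 5
num = num << 2  # -> num = 80
ans = num & p | num ^ p  # -> ans = 85

Answer: 85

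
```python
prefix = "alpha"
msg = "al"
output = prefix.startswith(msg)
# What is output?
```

Trace (tracking output):
prefix = 'alpha'  # -> prefix = 'alpha'
msg = 'al'  # -> msg = 'al'
output = prefix.startswith(msg)  # -> output = True

Answer: True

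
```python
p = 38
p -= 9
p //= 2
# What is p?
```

Trace (tracking p):
p = 38  # -> p = 38
p -= 9  # -> p = 29
p //= 2  # -> p = 14

Answer: 14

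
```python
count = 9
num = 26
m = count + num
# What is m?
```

Trace (tracking m):
count = 9  # -> count = 9
num = 26  # -> num = 26
m = count + num  # -> m = 35

Answer: 35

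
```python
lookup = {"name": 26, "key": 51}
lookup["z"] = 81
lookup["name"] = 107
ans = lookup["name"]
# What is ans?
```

Trace (tracking ans):
lookup = {'name': 26, 'key': 51}  # -> lookup = {'name': 26, 'key': 51}
lookup['z'] = 81  # -> lookup = {'name': 26, 'key': 51, 'z': 81}
lookup['name'] = 107  # -> lookup = {'name': 107, 'key': 51, 'z': 81}
ans = lookup['name']  # -> ans = 107

Answer: 107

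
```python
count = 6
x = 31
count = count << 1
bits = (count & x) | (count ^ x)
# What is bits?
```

Answer: 31

Derivation:
Trace (tracking bits):
count = 6  # -> count = 6
x = 31  # -> x = 31
count = count << 1  # -> count = 12
bits = count & x | count ^ x  # -> bits = 31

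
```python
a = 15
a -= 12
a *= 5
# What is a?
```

Answer: 15

Derivation:
Trace (tracking a):
a = 15  # -> a = 15
a -= 12  # -> a = 3
a *= 5  # -> a = 15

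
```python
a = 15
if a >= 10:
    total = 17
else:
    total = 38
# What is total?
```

Answer: 17

Derivation:
Trace (tracking total):
a = 15  # -> a = 15
if a >= 10:  # condition is True
    total = 17  # -> total = 17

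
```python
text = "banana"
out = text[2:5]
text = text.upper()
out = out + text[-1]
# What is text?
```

Trace (tracking text):
text = 'banana'  # -> text = 'banana'
out = text[2:5]  # -> out = 'nan'
text = text.upper()  # -> text = 'BANANA'
out = out + text[-1]  # -> out = 'nanA'

Answer: 'BANANA'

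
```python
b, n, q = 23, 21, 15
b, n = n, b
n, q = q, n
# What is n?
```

Trace (tracking n):
b, n, q = (23, 21, 15)  # -> b = 23, n = 21, q = 15
b, n = (n, b)  # -> b = 21, n = 23
n, q = (q, n)  # -> n = 15, q = 23

Answer: 15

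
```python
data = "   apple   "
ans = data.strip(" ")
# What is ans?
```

Answer: 'apple'

Derivation:
Trace (tracking ans):
data = '   apple   '  # -> data = '   apple   '
ans = data.strip(' ')  # -> ans = 'apple'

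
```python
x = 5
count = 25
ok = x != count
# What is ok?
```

Trace (tracking ok):
x = 5  # -> x = 5
count = 25  # -> count = 25
ok = x != count  # -> ok = True

Answer: True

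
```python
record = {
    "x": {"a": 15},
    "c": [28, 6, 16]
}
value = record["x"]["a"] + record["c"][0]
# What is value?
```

Answer: 43

Derivation:
Trace (tracking value):
record = {'x': {'a': 15}, 'c': [28, 6, 16]}  # -> record = {'x': {'a': 15}, 'c': [28, 6, 16]}
value = record['x']['a'] + record['c'][0]  # -> value = 43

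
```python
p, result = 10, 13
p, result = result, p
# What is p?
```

Trace (tracking p):
p, result = (10, 13)  # -> p = 10, result = 13
p, result = (result, p)  # -> p = 13, result = 10

Answer: 13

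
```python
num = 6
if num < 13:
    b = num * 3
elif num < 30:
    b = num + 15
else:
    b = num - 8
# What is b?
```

Answer: 18

Derivation:
Trace (tracking b):
num = 6  # -> num = 6
if num < 13:  # condition is True
    b = num * 3  # -> b = 18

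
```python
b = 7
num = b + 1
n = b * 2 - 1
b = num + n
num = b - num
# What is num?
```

Trace (tracking num):
b = 7  # -> b = 7
num = b + 1  # -> num = 8
n = b * 2 - 1  # -> n = 13
b = num + n  # -> b = 21
num = b - num  # -> num = 13

Answer: 13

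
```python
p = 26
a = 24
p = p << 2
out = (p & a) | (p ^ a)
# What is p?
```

Trace (tracking p):
p = 26  # -> p = 26
a = 24  # -> a = 24
p = p << 2  # -> p = 104
out = p & a | p ^ a  # -> out = 120

Answer: 104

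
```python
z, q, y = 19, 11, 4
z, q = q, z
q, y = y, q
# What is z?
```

Answer: 11

Derivation:
Trace (tracking z):
z, q, y = (19, 11, 4)  # -> z = 19, q = 11, y = 4
z, q = (q, z)  # -> z = 11, q = 19
q, y = (y, q)  # -> q = 4, y = 19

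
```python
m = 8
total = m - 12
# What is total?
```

Trace (tracking total):
m = 8  # -> m = 8
total = m - 12  # -> total = -4

Answer: -4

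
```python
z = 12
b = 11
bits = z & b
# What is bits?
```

Answer: 8

Derivation:
Trace (tracking bits):
z = 12  # -> z = 12
b = 11  # -> b = 11
bits = z & b  # -> bits = 8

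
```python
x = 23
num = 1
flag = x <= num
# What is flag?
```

Answer: False

Derivation:
Trace (tracking flag):
x = 23  # -> x = 23
num = 1  # -> num = 1
flag = x <= num  # -> flag = False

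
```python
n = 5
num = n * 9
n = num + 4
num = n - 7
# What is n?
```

Answer: 49

Derivation:
Trace (tracking n):
n = 5  # -> n = 5
num = n * 9  # -> num = 45
n = num + 4  # -> n = 49
num = n - 7  # -> num = 42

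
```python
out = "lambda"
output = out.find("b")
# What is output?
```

Trace (tracking output):
out = 'lambda'  # -> out = 'lambda'
output = out.find('b')  # -> output = 3

Answer: 3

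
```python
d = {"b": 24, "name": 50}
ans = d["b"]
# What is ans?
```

Answer: 24

Derivation:
Trace (tracking ans):
d = {'b': 24, 'name': 50}  # -> d = {'b': 24, 'name': 50}
ans = d['b']  # -> ans = 24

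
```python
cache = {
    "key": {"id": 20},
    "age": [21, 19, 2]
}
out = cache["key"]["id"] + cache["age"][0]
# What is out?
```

Trace (tracking out):
cache = {'key': {'id': 20}, 'age': [21, 19, 2]}  # -> cache = {'key': {'id': 20}, 'age': [21, 19, 2]}
out = cache['key']['id'] + cache['age'][0]  # -> out = 41

Answer: 41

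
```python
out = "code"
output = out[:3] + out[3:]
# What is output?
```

Answer: 'code'

Derivation:
Trace (tracking output):
out = 'code'  # -> out = 'code'
output = out[:3] + out[3:]  # -> output = 'code'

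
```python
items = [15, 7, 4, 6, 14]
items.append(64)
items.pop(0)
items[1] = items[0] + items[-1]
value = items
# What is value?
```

Trace (tracking value):
items = [15, 7, 4, 6, 14]  # -> items = [15, 7, 4, 6, 14]
items.append(64)  # -> items = [15, 7, 4, 6, 14, 64]
items.pop(0)  # -> items = [7, 4, 6, 14, 64]
items[1] = items[0] + items[-1]  # -> items = [7, 71, 6, 14, 64]
value = items  # -> value = [7, 71, 6, 14, 64]

Answer: [7, 71, 6, 14, 64]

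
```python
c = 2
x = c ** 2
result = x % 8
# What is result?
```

Trace (tracking result):
c = 2  # -> c = 2
x = c ** 2  # -> x = 4
result = x % 8  # -> result = 4

Answer: 4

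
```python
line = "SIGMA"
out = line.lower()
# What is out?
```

Trace (tracking out):
line = 'SIGMA'  # -> line = 'SIGMA'
out = line.lower()  # -> out = 'sigma'

Answer: 'sigma'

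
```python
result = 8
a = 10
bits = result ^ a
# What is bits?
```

Trace (tracking bits):
result = 8  # -> result = 8
a = 10  # -> a = 10
bits = result ^ a  # -> bits = 2

Answer: 2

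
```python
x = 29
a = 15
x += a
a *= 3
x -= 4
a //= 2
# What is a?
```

Trace (tracking a):
x = 29  # -> x = 29
a = 15  # -> a = 15
x += a  # -> x = 44
a *= 3  # -> a = 45
x -= 4  # -> x = 40
a //= 2  # -> a = 22

Answer: 22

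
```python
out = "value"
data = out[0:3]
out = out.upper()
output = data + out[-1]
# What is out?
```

Trace (tracking out):
out = 'value'  # -> out = 'value'
data = out[0:3]  # -> data = 'val'
out = out.upper()  # -> out = 'VALUE'
output = data + out[-1]  # -> output = 'valE'

Answer: 'VALUE'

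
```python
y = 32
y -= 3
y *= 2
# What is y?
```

Answer: 58

Derivation:
Trace (tracking y):
y = 32  # -> y = 32
y -= 3  # -> y = 29
y *= 2  # -> y = 58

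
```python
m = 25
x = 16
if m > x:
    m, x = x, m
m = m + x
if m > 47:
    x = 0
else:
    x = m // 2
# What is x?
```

Answer: 20

Derivation:
Trace (tracking x):
m = 25  # -> m = 25
x = 16  # -> x = 16
if m > x:  # condition is True
    m, x = (x, m)  # -> m = 16, x = 25
m = m + x  # -> m = 41
if m > 47:  # condition is False
else:
    x = m // 2  # -> x = 20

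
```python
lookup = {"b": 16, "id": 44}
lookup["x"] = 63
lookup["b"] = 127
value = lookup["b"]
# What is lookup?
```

Trace (tracking lookup):
lookup = {'b': 16, 'id': 44}  # -> lookup = {'b': 16, 'id': 44}
lookup['x'] = 63  # -> lookup = {'b': 16, 'id': 44, 'x': 63}
lookup['b'] = 127  # -> lookup = {'b': 127, 'id': 44, 'x': 63}
value = lookup['b']  # -> value = 127

Answer: {'b': 127, 'id': 44, 'x': 63}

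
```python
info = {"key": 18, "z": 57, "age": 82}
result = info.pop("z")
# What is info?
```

Answer: {'key': 18, 'age': 82}

Derivation:
Trace (tracking info):
info = {'key': 18, 'z': 57, 'age': 82}  # -> info = {'key': 18, 'z': 57, 'age': 82}
result = info.pop('z')  # -> result = 57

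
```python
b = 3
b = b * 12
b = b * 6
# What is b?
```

Trace (tracking b):
b = 3  # -> b = 3
b = b * 12  # -> b = 36
b = b * 6  # -> b = 216

Answer: 216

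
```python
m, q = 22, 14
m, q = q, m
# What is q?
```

Trace (tracking q):
m, q = (22, 14)  # -> m = 22, q = 14
m, q = (q, m)  # -> m = 14, q = 22

Answer: 22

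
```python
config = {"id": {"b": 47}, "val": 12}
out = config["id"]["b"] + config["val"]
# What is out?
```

Answer: 59

Derivation:
Trace (tracking out):
config = {'id': {'b': 47}, 'val': 12}  # -> config = {'id': {'b': 47}, 'val': 12}
out = config['id']['b'] + config['val']  # -> out = 59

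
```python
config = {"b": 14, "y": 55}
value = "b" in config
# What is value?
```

Trace (tracking value):
config = {'b': 14, 'y': 55}  # -> config = {'b': 14, 'y': 55}
value = 'b' in config  # -> value = True

Answer: True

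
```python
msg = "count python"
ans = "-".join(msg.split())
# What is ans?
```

Answer: 'count-python'

Derivation:
Trace (tracking ans):
msg = 'count python'  # -> msg = 'count python'
ans = '-'.join(msg.split())  # -> ans = 'count-python'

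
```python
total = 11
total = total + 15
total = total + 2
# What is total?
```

Answer: 28

Derivation:
Trace (tracking total):
total = 11  # -> total = 11
total = total + 15  # -> total = 26
total = total + 2  # -> total = 28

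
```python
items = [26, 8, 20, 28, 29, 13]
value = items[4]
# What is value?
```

Trace (tracking value):
items = [26, 8, 20, 28, 29, 13]  # -> items = [26, 8, 20, 28, 29, 13]
value = items[4]  # -> value = 29

Answer: 29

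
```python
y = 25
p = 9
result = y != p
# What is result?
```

Trace (tracking result):
y = 25  # -> y = 25
p = 9  # -> p = 9
result = y != p  # -> result = True

Answer: True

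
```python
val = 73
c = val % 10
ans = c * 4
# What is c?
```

Trace (tracking c):
val = 73  # -> val = 73
c = val % 10  # -> c = 3
ans = c * 4  # -> ans = 12

Answer: 3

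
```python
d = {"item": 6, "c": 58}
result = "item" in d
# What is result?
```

Trace (tracking result):
d = {'item': 6, 'c': 58}  # -> d = {'item': 6, 'c': 58}
result = 'item' in d  # -> result = True

Answer: True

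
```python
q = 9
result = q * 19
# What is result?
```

Trace (tracking result):
q = 9  # -> q = 9
result = q * 19  # -> result = 171

Answer: 171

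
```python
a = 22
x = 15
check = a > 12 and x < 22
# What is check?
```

Trace (tracking check):
a = 22  # -> a = 22
x = 15  # -> x = 15
check = a > 12 and x < 22  # -> check = True

Answer: True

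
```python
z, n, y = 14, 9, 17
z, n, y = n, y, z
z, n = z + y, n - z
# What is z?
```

Trace (tracking z):
z, n, y = (14, 9, 17)  # -> z = 14, n = 9, y = 17
z, n, y = (n, y, z)  # -> z = 9, n = 17, y = 14
z, n = (z + y, n - z)  # -> z = 23, n = 8

Answer: 23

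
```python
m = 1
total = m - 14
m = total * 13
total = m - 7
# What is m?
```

Answer: -169

Derivation:
Trace (tracking m):
m = 1  # -> m = 1
total = m - 14  # -> total = -13
m = total * 13  # -> m = -169
total = m - 7  # -> total = -176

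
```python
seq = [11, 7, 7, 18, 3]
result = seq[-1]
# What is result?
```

Answer: 3

Derivation:
Trace (tracking result):
seq = [11, 7, 7, 18, 3]  # -> seq = [11, 7, 7, 18, 3]
result = seq[-1]  # -> result = 3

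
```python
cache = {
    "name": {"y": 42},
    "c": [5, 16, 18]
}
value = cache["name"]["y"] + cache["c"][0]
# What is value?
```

Answer: 47

Derivation:
Trace (tracking value):
cache = {'name': {'y': 42}, 'c': [5, 16, 18]}  # -> cache = {'name': {'y': 42}, 'c': [5, 16, 18]}
value = cache['name']['y'] + cache['c'][0]  # -> value = 47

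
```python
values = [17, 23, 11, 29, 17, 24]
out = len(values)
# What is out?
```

Answer: 6

Derivation:
Trace (tracking out):
values = [17, 23, 11, 29, 17, 24]  # -> values = [17, 23, 11, 29, 17, 24]
out = len(values)  # -> out = 6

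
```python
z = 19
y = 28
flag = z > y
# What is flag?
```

Trace (tracking flag):
z = 19  # -> z = 19
y = 28  # -> y = 28
flag = z > y  # -> flag = False

Answer: False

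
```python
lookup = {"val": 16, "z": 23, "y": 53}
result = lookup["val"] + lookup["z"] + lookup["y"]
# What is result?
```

Answer: 92

Derivation:
Trace (tracking result):
lookup = {'val': 16, 'z': 23, 'y': 53}  # -> lookup = {'val': 16, 'z': 23, 'y': 53}
result = lookup['val'] + lookup['z'] + lookup['y']  # -> result = 92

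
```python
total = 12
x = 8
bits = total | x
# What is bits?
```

Trace (tracking bits):
total = 12  # -> total = 12
x = 8  # -> x = 8
bits = total | x  # -> bits = 12

Answer: 12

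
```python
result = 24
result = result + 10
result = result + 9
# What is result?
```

Trace (tracking result):
result = 24  # -> result = 24
result = result + 10  # -> result = 34
result = result + 9  # -> result = 43

Answer: 43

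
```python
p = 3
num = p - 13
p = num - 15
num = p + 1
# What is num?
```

Trace (tracking num):
p = 3  # -> p = 3
num = p - 13  # -> num = -10
p = num - 15  # -> p = -25
num = p + 1  # -> num = -24

Answer: -24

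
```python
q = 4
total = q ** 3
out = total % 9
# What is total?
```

Answer: 64

Derivation:
Trace (tracking total):
q = 4  # -> q = 4
total = q ** 3  # -> total = 64
out = total % 9  # -> out = 1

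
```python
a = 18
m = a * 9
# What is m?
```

Answer: 162

Derivation:
Trace (tracking m):
a = 18  # -> a = 18
m = a * 9  # -> m = 162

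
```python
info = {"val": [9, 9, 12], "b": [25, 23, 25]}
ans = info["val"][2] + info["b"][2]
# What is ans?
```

Answer: 37

Derivation:
Trace (tracking ans):
info = {'val': [9, 9, 12], 'b': [25, 23, 25]}  # -> info = {'val': [9, 9, 12], 'b': [25, 23, 25]}
ans = info['val'][2] + info['b'][2]  # -> ans = 37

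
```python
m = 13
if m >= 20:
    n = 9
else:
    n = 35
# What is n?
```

Answer: 35

Derivation:
Trace (tracking n):
m = 13  # -> m = 13
if m >= 20:  # condition is False
else:
    n = 35  # -> n = 35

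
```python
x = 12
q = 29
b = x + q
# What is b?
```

Answer: 41

Derivation:
Trace (tracking b):
x = 12  # -> x = 12
q = 29  # -> q = 29
b = x + q  # -> b = 41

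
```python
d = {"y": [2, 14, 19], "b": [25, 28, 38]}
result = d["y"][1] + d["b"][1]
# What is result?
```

Trace (tracking result):
d = {'y': [2, 14, 19], 'b': [25, 28, 38]}  # -> d = {'y': [2, 14, 19], 'b': [25, 28, 38]}
result = d['y'][1] + d['b'][1]  # -> result = 42

Answer: 42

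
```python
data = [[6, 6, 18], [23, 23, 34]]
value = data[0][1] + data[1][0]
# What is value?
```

Answer: 29

Derivation:
Trace (tracking value):
data = [[6, 6, 18], [23, 23, 34]]  # -> data = [[6, 6, 18], [23, 23, 34]]
value = data[0][1] + data[1][0]  # -> value = 29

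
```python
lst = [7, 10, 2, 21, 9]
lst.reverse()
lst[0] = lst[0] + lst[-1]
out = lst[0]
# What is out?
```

Trace (tracking out):
lst = [7, 10, 2, 21, 9]  # -> lst = [7, 10, 2, 21, 9]
lst.reverse()  # -> lst = [9, 21, 2, 10, 7]
lst[0] = lst[0] + lst[-1]  # -> lst = [16, 21, 2, 10, 7]
out = lst[0]  # -> out = 16

Answer: 16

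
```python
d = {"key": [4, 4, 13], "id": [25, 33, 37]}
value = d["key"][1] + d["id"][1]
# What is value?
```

Answer: 37

Derivation:
Trace (tracking value):
d = {'key': [4, 4, 13], 'id': [25, 33, 37]}  # -> d = {'key': [4, 4, 13], 'id': [25, 33, 37]}
value = d['key'][1] + d['id'][1]  # -> value = 37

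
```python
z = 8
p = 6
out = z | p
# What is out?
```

Answer: 14

Derivation:
Trace (tracking out):
z = 8  # -> z = 8
p = 6  # -> p = 6
out = z | p  # -> out = 14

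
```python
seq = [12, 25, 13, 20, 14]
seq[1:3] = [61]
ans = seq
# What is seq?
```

Trace (tracking seq):
seq = [12, 25, 13, 20, 14]  # -> seq = [12, 25, 13, 20, 14]
seq[1:3] = [61]  # -> seq = [12, 61, 20, 14]
ans = seq  # -> ans = [12, 61, 20, 14]

Answer: [12, 61, 20, 14]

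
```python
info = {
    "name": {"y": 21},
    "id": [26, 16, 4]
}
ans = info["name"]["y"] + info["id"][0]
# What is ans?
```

Answer: 47

Derivation:
Trace (tracking ans):
info = {'name': {'y': 21}, 'id': [26, 16, 4]}  # -> info = {'name': {'y': 21}, 'id': [26, 16, 4]}
ans = info['name']['y'] + info['id'][0]  # -> ans = 47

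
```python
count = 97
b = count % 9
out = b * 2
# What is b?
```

Answer: 7

Derivation:
Trace (tracking b):
count = 97  # -> count = 97
b = count % 9  # -> b = 7
out = b * 2  # -> out = 14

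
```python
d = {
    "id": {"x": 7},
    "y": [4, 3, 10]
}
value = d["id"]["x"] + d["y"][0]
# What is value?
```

Answer: 11

Derivation:
Trace (tracking value):
d = {'id': {'x': 7}, 'y': [4, 3, 10]}  # -> d = {'id': {'x': 7}, 'y': [4, 3, 10]}
value = d['id']['x'] + d['y'][0]  # -> value = 11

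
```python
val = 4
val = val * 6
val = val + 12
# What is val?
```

Trace (tracking val):
val = 4  # -> val = 4
val = val * 6  # -> val = 24
val = val + 12  # -> val = 36

Answer: 36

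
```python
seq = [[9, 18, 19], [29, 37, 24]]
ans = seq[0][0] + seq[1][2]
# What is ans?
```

Trace (tracking ans):
seq = [[9, 18, 19], [29, 37, 24]]  # -> seq = [[9, 18, 19], [29, 37, 24]]
ans = seq[0][0] + seq[1][2]  # -> ans = 33

Answer: 33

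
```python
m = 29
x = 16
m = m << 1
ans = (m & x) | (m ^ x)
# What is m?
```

Trace (tracking m):
m = 29  # -> m = 29
x = 16  # -> x = 16
m = m << 1  # -> m = 58
ans = m & x | m ^ x  # -> ans = 58

Answer: 58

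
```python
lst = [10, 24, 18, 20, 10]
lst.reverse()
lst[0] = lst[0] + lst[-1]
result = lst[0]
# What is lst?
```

Trace (tracking lst):
lst = [10, 24, 18, 20, 10]  # -> lst = [10, 24, 18, 20, 10]
lst.reverse()  # -> lst = [10, 20, 18, 24, 10]
lst[0] = lst[0] + lst[-1]  # -> lst = [20, 20, 18, 24, 10]
result = lst[0]  # -> result = 20

Answer: [20, 20, 18, 24, 10]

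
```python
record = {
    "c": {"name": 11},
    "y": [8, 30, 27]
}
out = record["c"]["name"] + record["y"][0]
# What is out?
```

Answer: 19

Derivation:
Trace (tracking out):
record = {'c': {'name': 11}, 'y': [8, 30, 27]}  # -> record = {'c': {'name': 11}, 'y': [8, 30, 27]}
out = record['c']['name'] + record['y'][0]  # -> out = 19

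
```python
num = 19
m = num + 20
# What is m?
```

Trace (tracking m):
num = 19  # -> num = 19
m = num + 20  # -> m = 39

Answer: 39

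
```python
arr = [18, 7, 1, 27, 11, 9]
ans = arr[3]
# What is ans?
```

Answer: 27

Derivation:
Trace (tracking ans):
arr = [18, 7, 1, 27, 11, 9]  # -> arr = [18, 7, 1, 27, 11, 9]
ans = arr[3]  # -> ans = 27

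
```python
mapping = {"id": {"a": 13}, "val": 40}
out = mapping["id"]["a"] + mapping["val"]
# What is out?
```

Trace (tracking out):
mapping = {'id': {'a': 13}, 'val': 40}  # -> mapping = {'id': {'a': 13}, 'val': 40}
out = mapping['id']['a'] + mapping['val']  # -> out = 53

Answer: 53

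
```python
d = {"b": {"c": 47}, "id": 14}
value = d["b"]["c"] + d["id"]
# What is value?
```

Trace (tracking value):
d = {'b': {'c': 47}, 'id': 14}  # -> d = {'b': {'c': 47}, 'id': 14}
value = d['b']['c'] + d['id']  # -> value = 61

Answer: 61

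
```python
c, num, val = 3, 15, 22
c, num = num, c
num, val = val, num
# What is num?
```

Trace (tracking num):
c, num, val = (3, 15, 22)  # -> c = 3, num = 15, val = 22
c, num = (num, c)  # -> c = 15, num = 3
num, val = (val, num)  # -> num = 22, val = 3

Answer: 22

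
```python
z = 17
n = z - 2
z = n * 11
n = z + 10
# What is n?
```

Answer: 175

Derivation:
Trace (tracking n):
z = 17  # -> z = 17
n = z - 2  # -> n = 15
z = n * 11  # -> z = 165
n = z + 10  # -> n = 175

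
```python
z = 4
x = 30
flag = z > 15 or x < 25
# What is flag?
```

Answer: False

Derivation:
Trace (tracking flag):
z = 4  # -> z = 4
x = 30  # -> x = 30
flag = z > 15 or x < 25  # -> flag = False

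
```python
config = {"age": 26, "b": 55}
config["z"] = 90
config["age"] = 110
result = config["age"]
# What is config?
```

Answer: {'age': 110, 'b': 55, 'z': 90}

Derivation:
Trace (tracking config):
config = {'age': 26, 'b': 55}  # -> config = {'age': 26, 'b': 55}
config['z'] = 90  # -> config = {'age': 26, 'b': 55, 'z': 90}
config['age'] = 110  # -> config = {'age': 110, 'b': 55, 'z': 90}
result = config['age']  # -> result = 110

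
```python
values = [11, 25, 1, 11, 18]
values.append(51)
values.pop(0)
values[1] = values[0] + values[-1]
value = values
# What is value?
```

Answer: [25, 76, 11, 18, 51]

Derivation:
Trace (tracking value):
values = [11, 25, 1, 11, 18]  # -> values = [11, 25, 1, 11, 18]
values.append(51)  # -> values = [11, 25, 1, 11, 18, 51]
values.pop(0)  # -> values = [25, 1, 11, 18, 51]
values[1] = values[0] + values[-1]  # -> values = [25, 76, 11, 18, 51]
value = values  # -> value = [25, 76, 11, 18, 51]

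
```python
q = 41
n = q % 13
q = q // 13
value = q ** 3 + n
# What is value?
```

Trace (tracking value):
q = 41  # -> q = 41
n = q % 13  # -> n = 2
q = q // 13  # -> q = 3
value = q ** 3 + n  # -> value = 29

Answer: 29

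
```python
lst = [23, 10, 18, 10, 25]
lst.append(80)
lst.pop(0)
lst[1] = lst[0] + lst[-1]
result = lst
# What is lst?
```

Answer: [10, 90, 10, 25, 80]

Derivation:
Trace (tracking lst):
lst = [23, 10, 18, 10, 25]  # -> lst = [23, 10, 18, 10, 25]
lst.append(80)  # -> lst = [23, 10, 18, 10, 25, 80]
lst.pop(0)  # -> lst = [10, 18, 10, 25, 80]
lst[1] = lst[0] + lst[-1]  # -> lst = [10, 90, 10, 25, 80]
result = lst  # -> result = [10, 90, 10, 25, 80]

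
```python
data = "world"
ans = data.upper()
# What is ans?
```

Answer: 'WORLD'

Derivation:
Trace (tracking ans):
data = 'world'  # -> data = 'world'
ans = data.upper()  # -> ans = 'WORLD'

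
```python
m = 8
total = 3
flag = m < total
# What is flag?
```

Answer: False

Derivation:
Trace (tracking flag):
m = 8  # -> m = 8
total = 3  # -> total = 3
flag = m < total  # -> flag = False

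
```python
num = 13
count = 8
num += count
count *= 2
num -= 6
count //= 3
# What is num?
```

Answer: 15

Derivation:
Trace (tracking num):
num = 13  # -> num = 13
count = 8  # -> count = 8
num += count  # -> num = 21
count *= 2  # -> count = 16
num -= 6  # -> num = 15
count //= 3  # -> count = 5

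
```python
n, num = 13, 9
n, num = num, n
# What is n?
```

Answer: 9

Derivation:
Trace (tracking n):
n, num = (13, 9)  # -> n = 13, num = 9
n, num = (num, n)  # -> n = 9, num = 13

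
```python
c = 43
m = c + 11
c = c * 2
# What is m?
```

Trace (tracking m):
c = 43  # -> c = 43
m = c + 11  # -> m = 54
c = c * 2  # -> c = 86

Answer: 54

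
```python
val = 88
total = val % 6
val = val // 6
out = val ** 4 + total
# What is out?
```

Trace (tracking out):
val = 88  # -> val = 88
total = val % 6  # -> total = 4
val = val // 6  # -> val = 14
out = val ** 4 + total  # -> out = 38420

Answer: 38420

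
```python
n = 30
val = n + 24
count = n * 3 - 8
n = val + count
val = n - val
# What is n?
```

Answer: 136

Derivation:
Trace (tracking n):
n = 30  # -> n = 30
val = n + 24  # -> val = 54
count = n * 3 - 8  # -> count = 82
n = val + count  # -> n = 136
val = n - val  # -> val = 82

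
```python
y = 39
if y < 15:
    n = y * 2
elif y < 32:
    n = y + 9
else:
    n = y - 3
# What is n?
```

Answer: 36

Derivation:
Trace (tracking n):
y = 39  # -> y = 39
if y < 15:  # condition is False
elif y < 32:  # condition is False
else:
    n = y - 3  # -> n = 36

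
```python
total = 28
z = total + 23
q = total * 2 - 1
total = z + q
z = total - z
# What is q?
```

Answer: 55

Derivation:
Trace (tracking q):
total = 28  # -> total = 28
z = total + 23  # -> z = 51
q = total * 2 - 1  # -> q = 55
total = z + q  # -> total = 106
z = total - z  # -> z = 55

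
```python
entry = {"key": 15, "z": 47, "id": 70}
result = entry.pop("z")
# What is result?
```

Answer: 47

Derivation:
Trace (tracking result):
entry = {'key': 15, 'z': 47, 'id': 70}  # -> entry = {'key': 15, 'z': 47, 'id': 70}
result = entry.pop('z')  # -> result = 47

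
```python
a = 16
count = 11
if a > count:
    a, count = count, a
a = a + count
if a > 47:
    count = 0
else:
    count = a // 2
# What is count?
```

Trace (tracking count):
a = 16  # -> a = 16
count = 11  # -> count = 11
if a > count:  # condition is True
    a, count = (count, a)  # -> a = 11, count = 16
a = a + count  # -> a = 27
if a > 47:  # condition is False
else:
    count = a // 2  # -> count = 13

Answer: 13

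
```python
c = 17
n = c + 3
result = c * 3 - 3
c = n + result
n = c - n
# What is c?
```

Answer: 68

Derivation:
Trace (tracking c):
c = 17  # -> c = 17
n = c + 3  # -> n = 20
result = c * 3 - 3  # -> result = 48
c = n + result  # -> c = 68
n = c - n  # -> n = 48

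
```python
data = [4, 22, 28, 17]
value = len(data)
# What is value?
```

Answer: 4

Derivation:
Trace (tracking value):
data = [4, 22, 28, 17]  # -> data = [4, 22, 28, 17]
value = len(data)  # -> value = 4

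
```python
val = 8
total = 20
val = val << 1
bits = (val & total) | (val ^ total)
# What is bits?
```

Trace (tracking bits):
val = 8  # -> val = 8
total = 20  # -> total = 20
val = val << 1  # -> val = 16
bits = val & total | val ^ total  # -> bits = 20

Answer: 20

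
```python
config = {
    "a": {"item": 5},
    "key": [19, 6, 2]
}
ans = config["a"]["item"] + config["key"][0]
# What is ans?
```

Answer: 24

Derivation:
Trace (tracking ans):
config = {'a': {'item': 5}, 'key': [19, 6, 2]}  # -> config = {'a': {'item': 5}, 'key': [19, 6, 2]}
ans = config['a']['item'] + config['key'][0]  # -> ans = 24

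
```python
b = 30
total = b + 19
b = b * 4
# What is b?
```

Trace (tracking b):
b = 30  # -> b = 30
total = b + 19  # -> total = 49
b = b * 4  # -> b = 120

Answer: 120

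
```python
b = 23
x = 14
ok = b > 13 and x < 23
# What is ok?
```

Answer: True

Derivation:
Trace (tracking ok):
b = 23  # -> b = 23
x = 14  # -> x = 14
ok = b > 13 and x < 23  # -> ok = True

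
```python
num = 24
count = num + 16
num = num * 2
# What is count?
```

Trace (tracking count):
num = 24  # -> num = 24
count = num + 16  # -> count = 40
num = num * 2  # -> num = 48

Answer: 40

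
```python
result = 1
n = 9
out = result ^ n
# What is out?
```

Answer: 8

Derivation:
Trace (tracking out):
result = 1  # -> result = 1
n = 9  # -> n = 9
out = result ^ n  # -> out = 8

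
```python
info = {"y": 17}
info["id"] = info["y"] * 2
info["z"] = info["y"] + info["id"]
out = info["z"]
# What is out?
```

Trace (tracking out):
info = {'y': 17}  # -> info = {'y': 17}
info['id'] = info['y'] * 2  # -> info = {'y': 17, 'id': 34}
info['z'] = info['y'] + info['id']  # -> info = {'y': 17, 'id': 34, 'z': 51}
out = info['z']  # -> out = 51

Answer: 51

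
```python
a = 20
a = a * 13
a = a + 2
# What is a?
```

Answer: 262

Derivation:
Trace (tracking a):
a = 20  # -> a = 20
a = a * 13  # -> a = 260
a = a + 2  # -> a = 262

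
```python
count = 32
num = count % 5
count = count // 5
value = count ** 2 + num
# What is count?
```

Trace (tracking count):
count = 32  # -> count = 32
num = count % 5  # -> num = 2
count = count // 5  # -> count = 6
value = count ** 2 + num  # -> value = 38

Answer: 6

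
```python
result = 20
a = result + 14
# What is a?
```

Trace (tracking a):
result = 20  # -> result = 20
a = result + 14  # -> a = 34

Answer: 34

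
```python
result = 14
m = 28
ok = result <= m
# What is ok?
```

Answer: True

Derivation:
Trace (tracking ok):
result = 14  # -> result = 14
m = 28  # -> m = 28
ok = result <= m  # -> ok = True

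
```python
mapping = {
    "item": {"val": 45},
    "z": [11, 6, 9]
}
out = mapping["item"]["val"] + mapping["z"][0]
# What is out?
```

Trace (tracking out):
mapping = {'item': {'val': 45}, 'z': [11, 6, 9]}  # -> mapping = {'item': {'val': 45}, 'z': [11, 6, 9]}
out = mapping['item']['val'] + mapping['z'][0]  # -> out = 56

Answer: 56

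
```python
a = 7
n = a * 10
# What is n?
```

Answer: 70

Derivation:
Trace (tracking n):
a = 7  # -> a = 7
n = a * 10  # -> n = 70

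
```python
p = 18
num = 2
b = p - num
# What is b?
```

Trace (tracking b):
p = 18  # -> p = 18
num = 2  # -> num = 2
b = p - num  # -> b = 16

Answer: 16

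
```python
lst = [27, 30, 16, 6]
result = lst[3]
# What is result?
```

Trace (tracking result):
lst = [27, 30, 16, 6]  # -> lst = [27, 30, 16, 6]
result = lst[3]  # -> result = 6

Answer: 6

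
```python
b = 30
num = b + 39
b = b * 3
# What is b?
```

Trace (tracking b):
b = 30  # -> b = 30
num = b + 39  # -> num = 69
b = b * 3  # -> b = 90

Answer: 90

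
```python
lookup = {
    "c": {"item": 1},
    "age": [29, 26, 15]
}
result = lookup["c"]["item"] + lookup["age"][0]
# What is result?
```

Answer: 30

Derivation:
Trace (tracking result):
lookup = {'c': {'item': 1}, 'age': [29, 26, 15]}  # -> lookup = {'c': {'item': 1}, 'age': [29, 26, 15]}
result = lookup['c']['item'] + lookup['age'][0]  # -> result = 30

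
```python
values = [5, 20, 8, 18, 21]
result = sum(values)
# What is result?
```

Answer: 72

Derivation:
Trace (tracking result):
values = [5, 20, 8, 18, 21]  # -> values = [5, 20, 8, 18, 21]
result = sum(values)  # -> result = 72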